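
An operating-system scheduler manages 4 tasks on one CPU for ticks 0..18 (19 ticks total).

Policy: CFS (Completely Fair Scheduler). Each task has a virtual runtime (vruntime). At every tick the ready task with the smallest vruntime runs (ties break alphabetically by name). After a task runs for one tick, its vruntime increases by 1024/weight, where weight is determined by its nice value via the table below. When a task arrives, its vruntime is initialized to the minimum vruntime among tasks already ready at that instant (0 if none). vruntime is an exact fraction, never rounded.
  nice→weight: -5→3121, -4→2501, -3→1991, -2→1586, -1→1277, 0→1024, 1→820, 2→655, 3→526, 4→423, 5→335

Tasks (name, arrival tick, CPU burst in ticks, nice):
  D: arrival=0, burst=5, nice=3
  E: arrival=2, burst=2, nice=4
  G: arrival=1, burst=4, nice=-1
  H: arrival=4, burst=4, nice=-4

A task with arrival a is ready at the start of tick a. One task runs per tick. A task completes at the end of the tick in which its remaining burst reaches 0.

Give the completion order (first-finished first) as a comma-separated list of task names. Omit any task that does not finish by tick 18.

t=0: vr[D=0] → run D
t=1: vr[D=512/263 G=512/263] → run D
t=2: vr[D=1024/263 E=512/263 G=512/263] → run E
t=3: vr[D=1024/263 E=485888/111249 G=512/263] → run G
t=4: vr[D=1024/263 E=485888/111249 G=923136/335851 H=923136/335851] → run G
t=5: vr[D=1024/263 E=485888/111249 G=1192448/335851 H=923136/335851] → run H
t=6: vr[D=1024/263 E=485888/111249 G=1192448/335851 H=2652674560/839963351] → run H
t=7: vr[D=1024/263 E=485888/111249 G=1192448/335851 H=2996585984/839963351] → run G
t=8: vr[D=1024/263 E=485888/111249 G=1461760/335851 H=2996585984/839963351] → run H
t=9: vr[D=1024/263 E=485888/111249 G=1461760/335851 H=3340497408/839963351] → run D
t=10: vr[D=1536/263 E=485888/111249 G=1461760/335851 H=3340497408/839963351] → run H
t=11: vr[D=1536/263 E=485888/111249 G=1461760/335851] → run G
t=12: vr[D=1536/263 E=485888/111249] → run E
t=13: vr[D=1536/263] → run D
t=14: vr[D=2048/263] → run D
t=15: (idle)
t=16: (idle)
t=17: (idle)
t=18: (idle)

completion order = H, G, E, D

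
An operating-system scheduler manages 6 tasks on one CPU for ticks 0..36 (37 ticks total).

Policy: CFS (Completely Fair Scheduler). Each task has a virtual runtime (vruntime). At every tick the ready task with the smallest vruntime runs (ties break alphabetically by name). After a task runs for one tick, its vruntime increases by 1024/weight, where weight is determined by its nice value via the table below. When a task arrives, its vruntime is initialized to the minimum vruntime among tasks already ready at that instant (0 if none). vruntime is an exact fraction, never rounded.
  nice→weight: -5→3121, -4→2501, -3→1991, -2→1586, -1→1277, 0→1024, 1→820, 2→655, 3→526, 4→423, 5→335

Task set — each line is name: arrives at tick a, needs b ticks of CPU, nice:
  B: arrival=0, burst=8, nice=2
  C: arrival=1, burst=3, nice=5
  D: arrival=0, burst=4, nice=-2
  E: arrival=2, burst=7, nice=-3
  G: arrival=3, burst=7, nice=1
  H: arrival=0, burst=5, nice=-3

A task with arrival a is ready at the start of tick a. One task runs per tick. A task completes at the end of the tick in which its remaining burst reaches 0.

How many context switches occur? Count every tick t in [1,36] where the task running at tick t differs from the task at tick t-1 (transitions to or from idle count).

t=0: vr[B=0 D=0 H=0] → run B
t=1: vr[B=1024/655 C=0 D=0 H=0] → run C
t=2: vr[B=1024/655 C=1024/335 D=0 E=0 H=0] → run D
t=3: vr[B=1024/655 C=1024/335 D=512/793 E=0 G=0 H=0] → run E
t=4: vr[B=1024/655 C=1024/335 D=512/793 E=1024/1991 G=0 H=0] → run G
t=5: vr[B=1024/655 C=1024/335 D=512/793 E=1024/1991 G=256/205 H=0] → run H
t=6: vr[B=1024/655 C=1024/335 D=512/793 E=1024/1991 G=256/205 H=1024/1991] → run E
t=7: vr[B=1024/655 C=1024/335 D=512/793 E=2048/1991 G=256/205 H=1024/1991] → run H
t=8: vr[B=1024/655 C=1024/335 D=512/793 E=2048/1991 G=256/205 H=2048/1991] → run D
t=9: vr[B=1024/655 C=1024/335 D=1024/793 E=2048/1991 G=256/205 H=2048/1991] → run E
t=10: vr[B=1024/655 C=1024/335 D=1024/793 E=3072/1991 G=256/205 H=2048/1991] → run H
t=11: vr[B=1024/655 C=1024/335 D=1024/793 E=3072/1991 G=256/205 H=3072/1991] → run G
t=12: vr[B=1024/655 C=1024/335 D=1024/793 E=3072/1991 G=512/205 H=3072/1991] → run D
t=13: vr[B=1024/655 C=1024/335 D=1536/793 E=3072/1991 G=512/205 H=3072/1991] → run E
t=14: vr[B=1024/655 C=1024/335 D=1536/793 E=4096/1991 G=512/205 H=3072/1991] → run H
t=15: vr[B=1024/655 C=1024/335 D=1536/793 E=4096/1991 G=512/205 H=4096/1991] → run B
t=16: vr[B=2048/655 C=1024/335 D=1536/793 E=4096/1991 G=512/205 H=4096/1991] → run D
t=17: vr[B=2048/655 C=1024/335 E=4096/1991 G=512/205 H=4096/1991] → run E
t=18: vr[B=2048/655 C=1024/335 E=5120/1991 G=512/205 H=4096/1991] → run H
t=19: vr[B=2048/655 C=1024/335 E=5120/1991 G=512/205] → run G
t=20: vr[B=2048/655 C=1024/335 E=5120/1991 G=768/205] → run E
t=21: vr[B=2048/655 C=1024/335 E=6144/1991 G=768/205] → run C
t=22: vr[B=2048/655 C=2048/335 E=6144/1991 G=768/205] → run E
t=23: vr[B=2048/655 C=2048/335 G=768/205] → run B
t=24: vr[B=3072/655 C=2048/335 G=768/205] → run G
t=25: vr[B=3072/655 C=2048/335 G=1024/205] → run B
t=26: vr[B=4096/655 C=2048/335 G=1024/205] → run G
t=27: vr[B=4096/655 C=2048/335 G=256/41] → run C
t=28: vr[B=4096/655 G=256/41] → run G
t=29: vr[B=4096/655 G=1536/205] → run B
t=30: vr[B=1024/131 G=1536/205] → run G
t=31: vr[B=1024/131] → run B
t=32: vr[B=6144/655] → run B
t=33: vr[B=7168/655] → run B
t=34: (idle)
t=35: (idle)
t=36: (idle)

context switches = 32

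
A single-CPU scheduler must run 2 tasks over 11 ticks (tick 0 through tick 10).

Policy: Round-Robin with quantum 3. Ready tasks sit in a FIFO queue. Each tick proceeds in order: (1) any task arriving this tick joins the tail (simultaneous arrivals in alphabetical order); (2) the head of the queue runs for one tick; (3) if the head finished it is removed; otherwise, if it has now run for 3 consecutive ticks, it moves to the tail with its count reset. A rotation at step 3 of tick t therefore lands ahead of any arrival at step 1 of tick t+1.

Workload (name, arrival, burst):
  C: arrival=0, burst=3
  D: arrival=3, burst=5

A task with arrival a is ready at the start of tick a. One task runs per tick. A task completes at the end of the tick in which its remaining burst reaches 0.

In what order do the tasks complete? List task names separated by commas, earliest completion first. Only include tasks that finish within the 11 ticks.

completion order = C, D

t=0: queue=[C] q_used=0 → run C
t=1: queue=[C] q_used=1 → run C
t=2: queue=[C] q_used=2 → run C
t=3: queue=[D] q_used=0 → run D
t=4: queue=[D] q_used=1 → run D
t=5: queue=[D] q_used=2 → run D
t=6: queue=[D] q_used=0 → run D
t=7: queue=[D] q_used=1 → run D
t=8: (idle)
t=9: (idle)
t=10: (idle)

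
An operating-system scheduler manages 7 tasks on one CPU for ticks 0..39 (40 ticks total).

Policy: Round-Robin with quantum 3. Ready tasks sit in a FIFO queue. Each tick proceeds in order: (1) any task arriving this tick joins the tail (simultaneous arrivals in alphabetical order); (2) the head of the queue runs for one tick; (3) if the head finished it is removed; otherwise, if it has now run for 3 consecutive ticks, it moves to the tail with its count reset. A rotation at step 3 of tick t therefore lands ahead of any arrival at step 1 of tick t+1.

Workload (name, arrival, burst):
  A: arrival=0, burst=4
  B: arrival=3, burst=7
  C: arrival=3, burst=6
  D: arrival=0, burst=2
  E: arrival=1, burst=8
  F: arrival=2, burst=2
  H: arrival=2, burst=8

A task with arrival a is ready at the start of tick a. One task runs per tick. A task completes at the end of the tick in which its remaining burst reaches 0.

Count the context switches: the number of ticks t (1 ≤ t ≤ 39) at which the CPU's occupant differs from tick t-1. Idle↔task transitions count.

context switches = 15

t=0: queue=[A,D] q_used=0 → run A
t=1: queue=[A,D,E] q_used=1 → run A
t=2: queue=[A,D,E,F,H] q_used=2 → run A
t=3: queue=[D,E,F,H,A,B,C] q_used=0 → run D
t=4: queue=[D,E,F,H,A,B,C] q_used=1 → run D
t=5: queue=[E,F,H,A,B,C] q_used=0 → run E
t=6: queue=[E,F,H,A,B,C] q_used=1 → run E
t=7: queue=[E,F,H,A,B,C] q_used=2 → run E
t=8: queue=[F,H,A,B,C,E] q_used=0 → run F
t=9: queue=[F,H,A,B,C,E] q_used=1 → run F
t=10: queue=[H,A,B,C,E] q_used=0 → run H
t=11: queue=[H,A,B,C,E] q_used=1 → run H
t=12: queue=[H,A,B,C,E] q_used=2 → run H
t=13: queue=[A,B,C,E,H] q_used=0 → run A
t=14: queue=[B,C,E,H] q_used=0 → run B
t=15: queue=[B,C,E,H] q_used=1 → run B
t=16: queue=[B,C,E,H] q_used=2 → run B
t=17: queue=[C,E,H,B] q_used=0 → run C
t=18: queue=[C,E,H,B] q_used=1 → run C
t=19: queue=[C,E,H,B] q_used=2 → run C
t=20: queue=[E,H,B,C] q_used=0 → run E
t=21: queue=[E,H,B,C] q_used=1 → run E
t=22: queue=[E,H,B,C] q_used=2 → run E
t=23: queue=[H,B,C,E] q_used=0 → run H
t=24: queue=[H,B,C,E] q_used=1 → run H
t=25: queue=[H,B,C,E] q_used=2 → run H
t=26: queue=[B,C,E,H] q_used=0 → run B
t=27: queue=[B,C,E,H] q_used=1 → run B
t=28: queue=[B,C,E,H] q_used=2 → run B
t=29: queue=[C,E,H,B] q_used=0 → run C
t=30: queue=[C,E,H,B] q_used=1 → run C
t=31: queue=[C,E,H,B] q_used=2 → run C
t=32: queue=[E,H,B] q_used=0 → run E
t=33: queue=[E,H,B] q_used=1 → run E
t=34: queue=[H,B] q_used=0 → run H
t=35: queue=[H,B] q_used=1 → run H
t=36: queue=[B] q_used=0 → run B
t=37: (idle)
t=38: (idle)
t=39: (idle)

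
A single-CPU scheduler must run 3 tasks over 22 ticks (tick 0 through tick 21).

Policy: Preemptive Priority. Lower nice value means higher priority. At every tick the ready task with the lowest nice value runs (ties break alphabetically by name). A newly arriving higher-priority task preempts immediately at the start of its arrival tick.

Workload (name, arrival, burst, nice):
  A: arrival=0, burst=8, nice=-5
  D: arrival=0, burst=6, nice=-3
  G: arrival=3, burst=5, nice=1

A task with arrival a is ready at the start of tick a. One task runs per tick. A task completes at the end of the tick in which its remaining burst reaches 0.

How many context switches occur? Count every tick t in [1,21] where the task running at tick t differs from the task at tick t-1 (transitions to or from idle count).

t=0: ready={A,D} → run A
t=1: ready={A,D} → run A
t=2: ready={A,D} → run A
t=3: ready={A,D,G} → run A
t=4: ready={A,D,G} → run A
t=5: ready={A,D,G} → run A
t=6: ready={A,D,G} → run A
t=7: ready={A,D,G} → run A
t=8: ready={D,G} → run D
t=9: ready={D,G} → run D
t=10: ready={D,G} → run D
t=11: ready={D,G} → run D
t=12: ready={D,G} → run D
t=13: ready={D,G} → run D
t=14: ready={G} → run G
t=15: ready={G} → run G
t=16: ready={G} → run G
t=17: ready={G} → run G
t=18: ready={G} → run G
t=19: (idle)
t=20: (idle)
t=21: (idle)

context switches = 3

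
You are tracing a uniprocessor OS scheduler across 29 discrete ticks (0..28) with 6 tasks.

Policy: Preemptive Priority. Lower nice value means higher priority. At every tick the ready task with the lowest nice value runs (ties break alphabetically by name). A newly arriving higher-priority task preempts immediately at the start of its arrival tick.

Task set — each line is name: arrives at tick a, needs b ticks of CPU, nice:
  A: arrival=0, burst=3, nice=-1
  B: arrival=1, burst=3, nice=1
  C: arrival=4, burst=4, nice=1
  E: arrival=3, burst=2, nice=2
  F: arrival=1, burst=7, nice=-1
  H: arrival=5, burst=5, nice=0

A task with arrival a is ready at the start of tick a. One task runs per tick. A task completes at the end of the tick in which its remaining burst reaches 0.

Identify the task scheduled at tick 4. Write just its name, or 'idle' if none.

t=0: ready={A} → run A
t=1: ready={A,B,F} → run A
t=2: ready={A,B,F} → run A
t=3: ready={B,E,F} → run F
t=4: ready={B,C,E,F} → run F
t=5: ready={B,C,E,F,H} → run F
t=6: ready={B,C,E,F,H} → run F
t=7: ready={B,C,E,F,H} → run F
t=8: ready={B,C,E,F,H} → run F
t=9: ready={B,C,E,F,H} → run F
t=10: ready={B,C,E,H} → run H
t=11: ready={B,C,E,H} → run H
t=12: ready={B,C,E,H} → run H
t=13: ready={B,C,E,H} → run H
t=14: ready={B,C,E,H} → run H
t=15: ready={B,C,E} → run B
t=16: ready={B,C,E} → run B
t=17: ready={B,C,E} → run B
t=18: ready={C,E} → run C
t=19: ready={C,E} → run C
t=20: ready={C,E} → run C
t=21: ready={C,E} → run C
t=22: ready={E} → run E
t=23: ready={E} → run E
t=24: (idle)
t=25: (idle)
t=26: (idle)
t=27: (idle)
t=28: (idle)

running at tick 4 = F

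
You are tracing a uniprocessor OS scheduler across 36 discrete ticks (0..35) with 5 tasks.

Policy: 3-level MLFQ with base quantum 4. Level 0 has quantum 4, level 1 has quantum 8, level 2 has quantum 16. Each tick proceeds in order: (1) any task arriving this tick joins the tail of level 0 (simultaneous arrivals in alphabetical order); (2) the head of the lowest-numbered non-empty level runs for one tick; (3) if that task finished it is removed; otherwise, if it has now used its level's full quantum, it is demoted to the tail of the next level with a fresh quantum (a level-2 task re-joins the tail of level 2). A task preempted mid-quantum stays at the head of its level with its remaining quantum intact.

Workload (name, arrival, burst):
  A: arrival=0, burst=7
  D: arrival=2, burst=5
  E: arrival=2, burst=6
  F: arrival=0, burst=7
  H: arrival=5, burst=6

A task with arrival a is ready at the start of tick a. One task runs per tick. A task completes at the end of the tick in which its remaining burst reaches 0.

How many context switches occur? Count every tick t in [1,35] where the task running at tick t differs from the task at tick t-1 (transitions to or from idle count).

t=0: L0/L1/L2 = AF/-/- → run A
t=1: L0/L1/L2 = AF/-/- → run A
t=2: L0/L1/L2 = AFDE/-/- → run A
t=3: L0/L1/L2 = AFDE/-/- → run A
t=4: L0/L1/L2 = FDE/A/- → run F
t=5: L0/L1/L2 = FDEH/A/- → run F
t=6: L0/L1/L2 = FDEH/A/- → run F
t=7: L0/L1/L2 = FDEH/A/- → run F
t=8: L0/L1/L2 = DEH/AF/- → run D
t=9: L0/L1/L2 = DEH/AF/- → run D
t=10: L0/L1/L2 = DEH/AF/- → run D
t=11: L0/L1/L2 = DEH/AF/- → run D
t=12: L0/L1/L2 = EH/AFD/- → run E
t=13: L0/L1/L2 = EH/AFD/- → run E
t=14: L0/L1/L2 = EH/AFD/- → run E
t=15: L0/L1/L2 = EH/AFD/- → run E
t=16: L0/L1/L2 = H/AFDE/- → run H
t=17: L0/L1/L2 = H/AFDE/- → run H
t=18: L0/L1/L2 = H/AFDE/- → run H
t=19: L0/L1/L2 = H/AFDE/- → run H
t=20: L0/L1/L2 = -/AFDEH/- → run A
t=21: L0/L1/L2 = -/AFDEH/- → run A
t=22: L0/L1/L2 = -/AFDEH/- → run A
t=23: L0/L1/L2 = -/FDEH/- → run F
t=24: L0/L1/L2 = -/FDEH/- → run F
t=25: L0/L1/L2 = -/FDEH/- → run F
t=26: L0/L1/L2 = -/DEH/- → run D
t=27: L0/L1/L2 = -/EH/- → run E
t=28: L0/L1/L2 = -/EH/- → run E
t=29: L0/L1/L2 = -/H/- → run H
t=30: L0/L1/L2 = -/H/- → run H
t=31: (idle)
t=32: (idle)
t=33: (idle)
t=34: (idle)
t=35: (idle)

context switches = 10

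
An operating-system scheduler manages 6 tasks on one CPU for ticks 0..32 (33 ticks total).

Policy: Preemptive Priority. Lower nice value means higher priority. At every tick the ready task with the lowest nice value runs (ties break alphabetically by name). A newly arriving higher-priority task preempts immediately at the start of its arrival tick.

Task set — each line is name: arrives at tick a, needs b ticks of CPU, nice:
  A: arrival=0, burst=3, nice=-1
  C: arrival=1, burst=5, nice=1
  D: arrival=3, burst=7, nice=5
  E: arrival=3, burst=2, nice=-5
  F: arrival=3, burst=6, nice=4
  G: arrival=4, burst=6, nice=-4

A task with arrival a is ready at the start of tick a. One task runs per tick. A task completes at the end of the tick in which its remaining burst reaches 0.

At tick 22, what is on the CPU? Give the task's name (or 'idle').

t=0: ready={A} → run A
t=1: ready={A,C} → run A
t=2: ready={A,C} → run A
t=3: ready={C,D,E,F} → run E
t=4: ready={C,D,E,F,G} → run E
t=5: ready={C,D,F,G} → run G
t=6: ready={C,D,F,G} → run G
t=7: ready={C,D,F,G} → run G
t=8: ready={C,D,F,G} → run G
t=9: ready={C,D,F,G} → run G
t=10: ready={C,D,F,G} → run G
t=11: ready={C,D,F} → run C
t=12: ready={C,D,F} → run C
t=13: ready={C,D,F} → run C
t=14: ready={C,D,F} → run C
t=15: ready={C,D,F} → run C
t=16: ready={D,F} → run F
t=17: ready={D,F} → run F
t=18: ready={D,F} → run F
t=19: ready={D,F} → run F
t=20: ready={D,F} → run F
t=21: ready={D,F} → run F
t=22: ready={D} → run D
t=23: ready={D} → run D
t=24: ready={D} → run D
t=25: ready={D} → run D
t=26: ready={D} → run D
t=27: ready={D} → run D
t=28: ready={D} → run D
t=29: (idle)
t=30: (idle)
t=31: (idle)
t=32: (idle)

running at tick 22 = D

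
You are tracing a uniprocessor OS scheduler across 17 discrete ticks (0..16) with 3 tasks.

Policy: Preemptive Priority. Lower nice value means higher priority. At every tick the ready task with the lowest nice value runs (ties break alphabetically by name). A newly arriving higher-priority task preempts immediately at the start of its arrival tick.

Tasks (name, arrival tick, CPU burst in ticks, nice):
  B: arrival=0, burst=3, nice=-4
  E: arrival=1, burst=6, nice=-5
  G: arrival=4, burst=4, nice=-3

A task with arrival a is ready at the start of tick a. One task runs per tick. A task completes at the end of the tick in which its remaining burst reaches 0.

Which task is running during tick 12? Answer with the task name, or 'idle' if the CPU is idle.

running at tick 12 = G

t=0: ready={B} → run B
t=1: ready={B,E} → run E
t=2: ready={B,E} → run E
t=3: ready={B,E} → run E
t=4: ready={B,E,G} → run E
t=5: ready={B,E,G} → run E
t=6: ready={B,E,G} → run E
t=7: ready={B,G} → run B
t=8: ready={B,G} → run B
t=9: ready={G} → run G
t=10: ready={G} → run G
t=11: ready={G} → run G
t=12: ready={G} → run G
t=13: (idle)
t=14: (idle)
t=15: (idle)
t=16: (idle)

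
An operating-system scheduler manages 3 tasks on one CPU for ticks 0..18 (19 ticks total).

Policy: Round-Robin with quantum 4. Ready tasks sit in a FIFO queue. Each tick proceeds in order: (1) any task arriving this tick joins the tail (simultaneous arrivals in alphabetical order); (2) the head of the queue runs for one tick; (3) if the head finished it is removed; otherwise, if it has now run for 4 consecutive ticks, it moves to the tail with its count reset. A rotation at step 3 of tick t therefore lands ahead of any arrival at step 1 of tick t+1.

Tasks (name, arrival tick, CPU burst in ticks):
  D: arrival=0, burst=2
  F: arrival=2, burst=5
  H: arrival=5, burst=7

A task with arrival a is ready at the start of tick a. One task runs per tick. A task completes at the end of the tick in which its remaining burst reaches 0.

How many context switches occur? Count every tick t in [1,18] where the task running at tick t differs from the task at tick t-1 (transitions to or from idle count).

context switches = 5

t=0: queue=[D] q_used=0 → run D
t=1: queue=[D] q_used=1 → run D
t=2: queue=[F] q_used=0 → run F
t=3: queue=[F] q_used=1 → run F
t=4: queue=[F] q_used=2 → run F
t=5: queue=[F,H] q_used=3 → run F
t=6: queue=[H,F] q_used=0 → run H
t=7: queue=[H,F] q_used=1 → run H
t=8: queue=[H,F] q_used=2 → run H
t=9: queue=[H,F] q_used=3 → run H
t=10: queue=[F,H] q_used=0 → run F
t=11: queue=[H] q_used=0 → run H
t=12: queue=[H] q_used=1 → run H
t=13: queue=[H] q_used=2 → run H
t=14: (idle)
t=15: (idle)
t=16: (idle)
t=17: (idle)
t=18: (idle)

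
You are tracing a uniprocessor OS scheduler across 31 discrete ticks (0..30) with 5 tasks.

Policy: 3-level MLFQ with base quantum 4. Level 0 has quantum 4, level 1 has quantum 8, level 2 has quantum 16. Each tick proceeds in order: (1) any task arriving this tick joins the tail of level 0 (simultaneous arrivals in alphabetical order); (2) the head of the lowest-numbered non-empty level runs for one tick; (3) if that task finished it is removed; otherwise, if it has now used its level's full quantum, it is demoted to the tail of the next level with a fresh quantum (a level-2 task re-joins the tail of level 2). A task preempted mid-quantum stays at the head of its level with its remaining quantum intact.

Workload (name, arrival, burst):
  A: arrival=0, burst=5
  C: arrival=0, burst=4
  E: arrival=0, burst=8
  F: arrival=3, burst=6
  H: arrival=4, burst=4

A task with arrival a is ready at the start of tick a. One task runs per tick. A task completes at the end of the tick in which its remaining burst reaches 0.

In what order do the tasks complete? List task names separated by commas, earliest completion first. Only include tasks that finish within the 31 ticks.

t=0: L0/L1/L2 = ACE/-/- → run A
t=1: L0/L1/L2 = ACE/-/- → run A
t=2: L0/L1/L2 = ACE/-/- → run A
t=3: L0/L1/L2 = ACEF/-/- → run A
t=4: L0/L1/L2 = CEFH/A/- → run C
t=5: L0/L1/L2 = CEFH/A/- → run C
t=6: L0/L1/L2 = CEFH/A/- → run C
t=7: L0/L1/L2 = CEFH/A/- → run C
t=8: L0/L1/L2 = EFH/A/- → run E
t=9: L0/L1/L2 = EFH/A/- → run E
t=10: L0/L1/L2 = EFH/A/- → run E
t=11: L0/L1/L2 = EFH/A/- → run E
t=12: L0/L1/L2 = FH/AE/- → run F
t=13: L0/L1/L2 = FH/AE/- → run F
t=14: L0/L1/L2 = FH/AE/- → run F
t=15: L0/L1/L2 = FH/AE/- → run F
t=16: L0/L1/L2 = H/AEF/- → run H
t=17: L0/L1/L2 = H/AEF/- → run H
t=18: L0/L1/L2 = H/AEF/- → run H
t=19: L0/L1/L2 = H/AEF/- → run H
t=20: L0/L1/L2 = -/AEF/- → run A
t=21: L0/L1/L2 = -/EF/- → run E
t=22: L0/L1/L2 = -/EF/- → run E
t=23: L0/L1/L2 = -/EF/- → run E
t=24: L0/L1/L2 = -/EF/- → run E
t=25: L0/L1/L2 = -/F/- → run F
t=26: L0/L1/L2 = -/F/- → run F
t=27: (idle)
t=28: (idle)
t=29: (idle)
t=30: (idle)

completion order = C, H, A, E, F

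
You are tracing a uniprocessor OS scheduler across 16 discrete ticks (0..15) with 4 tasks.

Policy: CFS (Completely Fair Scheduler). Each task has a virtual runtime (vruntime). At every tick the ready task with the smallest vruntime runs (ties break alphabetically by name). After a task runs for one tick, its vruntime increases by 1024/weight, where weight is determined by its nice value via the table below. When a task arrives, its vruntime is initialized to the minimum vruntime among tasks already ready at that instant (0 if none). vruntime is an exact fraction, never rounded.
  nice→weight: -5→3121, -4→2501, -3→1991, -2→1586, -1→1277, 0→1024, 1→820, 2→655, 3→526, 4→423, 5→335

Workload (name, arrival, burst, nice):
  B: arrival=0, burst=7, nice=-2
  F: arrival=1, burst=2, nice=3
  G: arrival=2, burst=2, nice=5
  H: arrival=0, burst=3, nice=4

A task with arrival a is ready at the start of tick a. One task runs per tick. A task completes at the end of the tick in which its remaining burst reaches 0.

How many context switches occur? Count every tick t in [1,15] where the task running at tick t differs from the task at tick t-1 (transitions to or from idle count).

t=0: vr[B=0 H=0] → run B
t=1: vr[B=512/793 F=0 H=0] → run F
t=2: vr[B=512/793 F=512/263 G=0 H=0] → run G
t=3: vr[B=512/793 F=512/263 G=1024/335 H=0] → run H
t=4: vr[B=512/793 F=512/263 G=1024/335 H=1024/423] → run B
t=5: vr[B=1024/793 F=512/263 G=1024/335 H=1024/423] → run B
t=6: vr[B=1536/793 F=512/263 G=1024/335 H=1024/423] → run B
t=7: vr[B=2048/793 F=512/263 G=1024/335 H=1024/423] → run F
t=8: vr[B=2048/793 G=1024/335 H=1024/423] → run H
t=9: vr[B=2048/793 G=1024/335 H=2048/423] → run B
t=10: vr[B=2560/793 G=1024/335 H=2048/423] → run G
t=11: vr[B=2560/793 H=2048/423] → run B
t=12: vr[B=3072/793 H=2048/423] → run B
t=13: vr[H=2048/423] → run H
t=14: (idle)
t=15: (idle)

context switches = 11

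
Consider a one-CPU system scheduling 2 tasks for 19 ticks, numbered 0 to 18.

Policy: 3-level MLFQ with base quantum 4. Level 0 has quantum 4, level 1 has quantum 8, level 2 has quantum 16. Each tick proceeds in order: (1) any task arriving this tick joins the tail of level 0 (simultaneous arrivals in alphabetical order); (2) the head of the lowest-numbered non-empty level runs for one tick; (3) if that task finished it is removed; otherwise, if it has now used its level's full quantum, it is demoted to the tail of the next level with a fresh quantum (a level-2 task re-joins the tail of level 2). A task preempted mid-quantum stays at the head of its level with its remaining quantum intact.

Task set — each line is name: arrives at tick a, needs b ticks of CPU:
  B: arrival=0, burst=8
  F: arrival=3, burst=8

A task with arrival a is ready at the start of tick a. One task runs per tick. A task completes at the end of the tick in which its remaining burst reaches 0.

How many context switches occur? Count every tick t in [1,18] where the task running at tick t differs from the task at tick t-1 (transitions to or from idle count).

t=0: L0/L1/L2 = B/-/- → run B
t=1: L0/L1/L2 = B/-/- → run B
t=2: L0/L1/L2 = B/-/- → run B
t=3: L0/L1/L2 = BF/-/- → run B
t=4: L0/L1/L2 = F/B/- → run F
t=5: L0/L1/L2 = F/B/- → run F
t=6: L0/L1/L2 = F/B/- → run F
t=7: L0/L1/L2 = F/B/- → run F
t=8: L0/L1/L2 = -/BF/- → run B
t=9: L0/L1/L2 = -/BF/- → run B
t=10: L0/L1/L2 = -/BF/- → run B
t=11: L0/L1/L2 = -/BF/- → run B
t=12: L0/L1/L2 = -/F/- → run F
t=13: L0/L1/L2 = -/F/- → run F
t=14: L0/L1/L2 = -/F/- → run F
t=15: L0/L1/L2 = -/F/- → run F
t=16: (idle)
t=17: (idle)
t=18: (idle)

context switches = 4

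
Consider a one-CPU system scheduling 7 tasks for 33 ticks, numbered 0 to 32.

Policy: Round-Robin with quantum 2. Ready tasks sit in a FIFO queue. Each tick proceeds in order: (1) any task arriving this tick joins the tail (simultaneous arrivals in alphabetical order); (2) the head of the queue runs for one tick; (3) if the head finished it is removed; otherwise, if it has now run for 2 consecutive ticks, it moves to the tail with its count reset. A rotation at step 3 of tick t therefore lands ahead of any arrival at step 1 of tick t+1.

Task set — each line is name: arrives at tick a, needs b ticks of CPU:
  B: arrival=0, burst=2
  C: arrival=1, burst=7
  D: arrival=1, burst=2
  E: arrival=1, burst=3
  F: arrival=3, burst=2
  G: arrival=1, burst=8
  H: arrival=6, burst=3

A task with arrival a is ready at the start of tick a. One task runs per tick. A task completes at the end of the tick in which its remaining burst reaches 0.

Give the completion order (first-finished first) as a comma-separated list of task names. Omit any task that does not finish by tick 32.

t=0: queue=[B] q_used=0 → run B
t=1: queue=[B,C,D,E,G] q_used=1 → run B
t=2: queue=[C,D,E,G] q_used=0 → run C
t=3: queue=[C,D,E,G,F] q_used=1 → run C
t=4: queue=[D,E,G,F,C] q_used=0 → run D
t=5: queue=[D,E,G,F,C] q_used=1 → run D
t=6: queue=[E,G,F,C,H] q_used=0 → run E
t=7: queue=[E,G,F,C,H] q_used=1 → run E
t=8: queue=[G,F,C,H,E] q_used=0 → run G
t=9: queue=[G,F,C,H,E] q_used=1 → run G
t=10: queue=[F,C,H,E,G] q_used=0 → run F
t=11: queue=[F,C,H,E,G] q_used=1 → run F
t=12: queue=[C,H,E,G] q_used=0 → run C
t=13: queue=[C,H,E,G] q_used=1 → run C
t=14: queue=[H,E,G,C] q_used=0 → run H
t=15: queue=[H,E,G,C] q_used=1 → run H
t=16: queue=[E,G,C,H] q_used=0 → run E
t=17: queue=[G,C,H] q_used=0 → run G
t=18: queue=[G,C,H] q_used=1 → run G
t=19: queue=[C,H,G] q_used=0 → run C
t=20: queue=[C,H,G] q_used=1 → run C
t=21: queue=[H,G,C] q_used=0 → run H
t=22: queue=[G,C] q_used=0 → run G
t=23: queue=[G,C] q_used=1 → run G
t=24: queue=[C,G] q_used=0 → run C
t=25: queue=[G] q_used=0 → run G
t=26: queue=[G] q_used=1 → run G
t=27: (idle)
t=28: (idle)
t=29: (idle)
t=30: (idle)
t=31: (idle)
t=32: (idle)

completion order = B, D, F, E, H, C, G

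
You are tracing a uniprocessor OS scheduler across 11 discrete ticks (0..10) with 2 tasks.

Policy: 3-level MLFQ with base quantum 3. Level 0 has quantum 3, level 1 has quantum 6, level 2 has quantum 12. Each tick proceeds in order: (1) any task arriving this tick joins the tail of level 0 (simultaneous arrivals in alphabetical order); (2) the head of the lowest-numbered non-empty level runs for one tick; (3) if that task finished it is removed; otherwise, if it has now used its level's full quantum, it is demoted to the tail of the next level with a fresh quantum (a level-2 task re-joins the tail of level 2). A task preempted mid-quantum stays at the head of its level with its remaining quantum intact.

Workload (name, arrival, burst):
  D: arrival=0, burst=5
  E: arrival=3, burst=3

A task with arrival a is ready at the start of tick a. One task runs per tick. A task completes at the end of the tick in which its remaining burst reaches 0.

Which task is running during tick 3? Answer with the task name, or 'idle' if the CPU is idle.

t=0: L0/L1/L2 = D/-/- → run D
t=1: L0/L1/L2 = D/-/- → run D
t=2: L0/L1/L2 = D/-/- → run D
t=3: L0/L1/L2 = E/D/- → run E
t=4: L0/L1/L2 = E/D/- → run E
t=5: L0/L1/L2 = E/D/- → run E
t=6: L0/L1/L2 = -/D/- → run D
t=7: L0/L1/L2 = -/D/- → run D
t=8: (idle)
t=9: (idle)
t=10: (idle)

running at tick 3 = E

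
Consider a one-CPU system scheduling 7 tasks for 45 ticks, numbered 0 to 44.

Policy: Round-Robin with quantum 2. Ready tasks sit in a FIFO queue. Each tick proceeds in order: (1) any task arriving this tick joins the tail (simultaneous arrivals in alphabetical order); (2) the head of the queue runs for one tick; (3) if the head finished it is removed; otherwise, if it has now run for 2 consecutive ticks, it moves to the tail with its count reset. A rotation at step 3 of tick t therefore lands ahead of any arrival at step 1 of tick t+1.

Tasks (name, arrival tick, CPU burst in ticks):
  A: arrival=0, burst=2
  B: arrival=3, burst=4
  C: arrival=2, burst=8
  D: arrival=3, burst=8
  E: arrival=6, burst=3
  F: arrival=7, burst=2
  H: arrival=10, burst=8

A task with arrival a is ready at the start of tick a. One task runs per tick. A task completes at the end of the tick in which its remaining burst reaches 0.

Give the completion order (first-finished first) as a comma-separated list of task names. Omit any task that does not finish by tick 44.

completion order = A, B, F, E, C, D, H

t=0: queue=[A] q_used=0 → run A
t=1: queue=[A] q_used=1 → run A
t=2: queue=[C] q_used=0 → run C
t=3: queue=[C,B,D] q_used=1 → run C
t=4: queue=[B,D,C] q_used=0 → run B
t=5: queue=[B,D,C] q_used=1 → run B
t=6: queue=[D,C,B,E] q_used=0 → run D
t=7: queue=[D,C,B,E,F] q_used=1 → run D
t=8: queue=[C,B,E,F,D] q_used=0 → run C
t=9: queue=[C,B,E,F,D] q_used=1 → run C
t=10: queue=[B,E,F,D,C,H] q_used=0 → run B
t=11: queue=[B,E,F,D,C,H] q_used=1 → run B
t=12: queue=[E,F,D,C,H] q_used=0 → run E
t=13: queue=[E,F,D,C,H] q_used=1 → run E
t=14: queue=[F,D,C,H,E] q_used=0 → run F
t=15: queue=[F,D,C,H,E] q_used=1 → run F
t=16: queue=[D,C,H,E] q_used=0 → run D
t=17: queue=[D,C,H,E] q_used=1 → run D
t=18: queue=[C,H,E,D] q_used=0 → run C
t=19: queue=[C,H,E,D] q_used=1 → run C
t=20: queue=[H,E,D,C] q_used=0 → run H
t=21: queue=[H,E,D,C] q_used=1 → run H
t=22: queue=[E,D,C,H] q_used=0 → run E
t=23: queue=[D,C,H] q_used=0 → run D
t=24: queue=[D,C,H] q_used=1 → run D
t=25: queue=[C,H,D] q_used=0 → run C
t=26: queue=[C,H,D] q_used=1 → run C
t=27: queue=[H,D] q_used=0 → run H
t=28: queue=[H,D] q_used=1 → run H
t=29: queue=[D,H] q_used=0 → run D
t=30: queue=[D,H] q_used=1 → run D
t=31: queue=[H] q_used=0 → run H
t=32: queue=[H] q_used=1 → run H
t=33: queue=[H] q_used=0 → run H
t=34: queue=[H] q_used=1 → run H
t=35: (idle)
t=36: (idle)
t=37: (idle)
t=38: (idle)
t=39: (idle)
t=40: (idle)
t=41: (idle)
t=42: (idle)
t=43: (idle)
t=44: (idle)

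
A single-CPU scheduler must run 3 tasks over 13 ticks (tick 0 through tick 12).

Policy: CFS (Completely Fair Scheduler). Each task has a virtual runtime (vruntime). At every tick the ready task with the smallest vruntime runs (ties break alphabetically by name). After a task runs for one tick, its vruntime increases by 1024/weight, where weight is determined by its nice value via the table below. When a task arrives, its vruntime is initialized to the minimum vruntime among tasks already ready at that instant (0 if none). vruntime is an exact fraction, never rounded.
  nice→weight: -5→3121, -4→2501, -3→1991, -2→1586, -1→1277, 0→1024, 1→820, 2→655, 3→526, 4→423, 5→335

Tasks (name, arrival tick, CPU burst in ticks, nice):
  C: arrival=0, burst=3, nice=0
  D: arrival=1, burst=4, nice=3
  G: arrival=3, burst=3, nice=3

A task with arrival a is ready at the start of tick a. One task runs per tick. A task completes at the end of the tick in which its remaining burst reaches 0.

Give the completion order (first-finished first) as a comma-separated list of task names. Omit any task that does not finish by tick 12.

t=0: vr[C=0] → run C
t=1: vr[C=1 D=1] → run C
t=2: vr[C=2 D=1] → run D
t=3: vr[C=2 D=775/263 G=2] → run C
t=4: vr[D=775/263 G=2] → run G
t=5: vr[D=775/263 G=1038/263] → run D
t=6: vr[D=1287/263 G=1038/263] → run G
t=7: vr[D=1287/263 G=1550/263] → run D
t=8: vr[D=1799/263 G=1550/263] → run G
t=9: vr[D=1799/263] → run D
t=10: (idle)
t=11: (idle)
t=12: (idle)

completion order = C, G, D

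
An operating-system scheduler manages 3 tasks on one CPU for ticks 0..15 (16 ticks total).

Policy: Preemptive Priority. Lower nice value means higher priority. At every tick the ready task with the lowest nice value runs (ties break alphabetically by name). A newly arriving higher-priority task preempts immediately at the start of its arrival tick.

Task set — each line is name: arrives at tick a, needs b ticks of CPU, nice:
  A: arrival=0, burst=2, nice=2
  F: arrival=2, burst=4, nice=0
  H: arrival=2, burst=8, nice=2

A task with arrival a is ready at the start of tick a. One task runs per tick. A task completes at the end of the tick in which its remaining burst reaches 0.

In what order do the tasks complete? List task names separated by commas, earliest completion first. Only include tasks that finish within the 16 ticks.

completion order = A, F, H

t=0: ready={A} → run A
t=1: ready={A} → run A
t=2: ready={F,H} → run F
t=3: ready={F,H} → run F
t=4: ready={F,H} → run F
t=5: ready={F,H} → run F
t=6: ready={H} → run H
t=7: ready={H} → run H
t=8: ready={H} → run H
t=9: ready={H} → run H
t=10: ready={H} → run H
t=11: ready={H} → run H
t=12: ready={H} → run H
t=13: ready={H} → run H
t=14: (idle)
t=15: (idle)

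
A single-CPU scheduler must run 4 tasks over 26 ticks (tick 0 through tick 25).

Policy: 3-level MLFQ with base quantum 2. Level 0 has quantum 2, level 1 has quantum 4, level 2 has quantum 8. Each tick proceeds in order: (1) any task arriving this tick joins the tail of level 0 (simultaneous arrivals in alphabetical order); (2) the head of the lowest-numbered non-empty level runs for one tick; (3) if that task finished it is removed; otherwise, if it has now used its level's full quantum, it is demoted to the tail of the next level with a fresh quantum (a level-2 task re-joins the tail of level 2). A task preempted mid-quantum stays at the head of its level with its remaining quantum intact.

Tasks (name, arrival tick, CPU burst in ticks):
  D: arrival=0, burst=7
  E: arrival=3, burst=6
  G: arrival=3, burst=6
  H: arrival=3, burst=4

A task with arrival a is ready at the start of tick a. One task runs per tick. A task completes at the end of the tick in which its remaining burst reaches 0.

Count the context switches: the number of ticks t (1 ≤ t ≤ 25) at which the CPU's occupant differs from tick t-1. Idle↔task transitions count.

context switches = 9

t=0: L0/L1/L2 = D/-/- → run D
t=1: L0/L1/L2 = D/-/- → run D
t=2: L0/L1/L2 = -/D/- → run D
t=3: L0/L1/L2 = EGH/D/- → run E
t=4: L0/L1/L2 = EGH/D/- → run E
t=5: L0/L1/L2 = GH/DE/- → run G
t=6: L0/L1/L2 = GH/DE/- → run G
t=7: L0/L1/L2 = H/DEG/- → run H
t=8: L0/L1/L2 = H/DEG/- → run H
t=9: L0/L1/L2 = -/DEGH/- → run D
t=10: L0/L1/L2 = -/DEGH/- → run D
t=11: L0/L1/L2 = -/DEGH/- → run D
t=12: L0/L1/L2 = -/EGH/D → run E
t=13: L0/L1/L2 = -/EGH/D → run E
t=14: L0/L1/L2 = -/EGH/D → run E
t=15: L0/L1/L2 = -/EGH/D → run E
t=16: L0/L1/L2 = -/GH/D → run G
t=17: L0/L1/L2 = -/GH/D → run G
t=18: L0/L1/L2 = -/GH/D → run G
t=19: L0/L1/L2 = -/GH/D → run G
t=20: L0/L1/L2 = -/H/D → run H
t=21: L0/L1/L2 = -/H/D → run H
t=22: L0/L1/L2 = -/-/D → run D
t=23: (idle)
t=24: (idle)
t=25: (idle)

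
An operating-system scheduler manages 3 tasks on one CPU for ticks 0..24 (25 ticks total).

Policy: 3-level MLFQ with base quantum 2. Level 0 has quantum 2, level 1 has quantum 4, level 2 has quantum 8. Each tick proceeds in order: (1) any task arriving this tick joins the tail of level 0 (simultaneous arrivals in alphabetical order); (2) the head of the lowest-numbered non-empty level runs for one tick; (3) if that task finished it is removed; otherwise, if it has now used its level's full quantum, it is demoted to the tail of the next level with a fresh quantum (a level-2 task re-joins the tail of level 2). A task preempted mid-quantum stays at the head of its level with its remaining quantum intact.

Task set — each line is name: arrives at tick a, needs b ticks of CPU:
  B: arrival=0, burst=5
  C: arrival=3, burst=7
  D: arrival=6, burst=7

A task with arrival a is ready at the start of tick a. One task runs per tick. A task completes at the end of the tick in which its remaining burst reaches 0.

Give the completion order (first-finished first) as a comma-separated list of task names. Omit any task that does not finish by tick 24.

completion order = B, C, D

t=0: L0/L1/L2 = B/-/- → run B
t=1: L0/L1/L2 = B/-/- → run B
t=2: L0/L1/L2 = -/B/- → run B
t=3: L0/L1/L2 = C/B/- → run C
t=4: L0/L1/L2 = C/B/- → run C
t=5: L0/L1/L2 = -/BC/- → run B
t=6: L0/L1/L2 = D/BC/- → run D
t=7: L0/L1/L2 = D/BC/- → run D
t=8: L0/L1/L2 = -/BCD/- → run B
t=9: L0/L1/L2 = -/CD/- → run C
t=10: L0/L1/L2 = -/CD/- → run C
t=11: L0/L1/L2 = -/CD/- → run C
t=12: L0/L1/L2 = -/CD/- → run C
t=13: L0/L1/L2 = -/D/C → run D
t=14: L0/L1/L2 = -/D/C → run D
t=15: L0/L1/L2 = -/D/C → run D
t=16: L0/L1/L2 = -/D/C → run D
t=17: L0/L1/L2 = -/-/CD → run C
t=18: L0/L1/L2 = -/-/D → run D
t=19: (idle)
t=20: (idle)
t=21: (idle)
t=22: (idle)
t=23: (idle)
t=24: (idle)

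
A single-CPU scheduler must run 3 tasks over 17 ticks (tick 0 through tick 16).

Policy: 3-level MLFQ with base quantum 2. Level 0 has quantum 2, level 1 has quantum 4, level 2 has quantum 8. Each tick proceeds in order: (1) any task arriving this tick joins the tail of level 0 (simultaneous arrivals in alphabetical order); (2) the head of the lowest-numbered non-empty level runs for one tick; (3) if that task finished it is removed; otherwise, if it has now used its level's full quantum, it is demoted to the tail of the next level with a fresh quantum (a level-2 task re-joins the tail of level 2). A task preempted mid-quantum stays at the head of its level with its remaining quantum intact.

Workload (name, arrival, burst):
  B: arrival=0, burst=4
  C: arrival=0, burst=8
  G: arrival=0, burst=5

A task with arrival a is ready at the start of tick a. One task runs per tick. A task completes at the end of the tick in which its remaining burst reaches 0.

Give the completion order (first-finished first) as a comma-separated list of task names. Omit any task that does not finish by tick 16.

completion order = B, G, C

t=0: L0/L1/L2 = BCG/-/- → run B
t=1: L0/L1/L2 = BCG/-/- → run B
t=2: L0/L1/L2 = CG/B/- → run C
t=3: L0/L1/L2 = CG/B/- → run C
t=4: L0/L1/L2 = G/BC/- → run G
t=5: L0/L1/L2 = G/BC/- → run G
t=6: L0/L1/L2 = -/BCG/- → run B
t=7: L0/L1/L2 = -/BCG/- → run B
t=8: L0/L1/L2 = -/CG/- → run C
t=9: L0/L1/L2 = -/CG/- → run C
t=10: L0/L1/L2 = -/CG/- → run C
t=11: L0/L1/L2 = -/CG/- → run C
t=12: L0/L1/L2 = -/G/C → run G
t=13: L0/L1/L2 = -/G/C → run G
t=14: L0/L1/L2 = -/G/C → run G
t=15: L0/L1/L2 = -/-/C → run C
t=16: L0/L1/L2 = -/-/C → run C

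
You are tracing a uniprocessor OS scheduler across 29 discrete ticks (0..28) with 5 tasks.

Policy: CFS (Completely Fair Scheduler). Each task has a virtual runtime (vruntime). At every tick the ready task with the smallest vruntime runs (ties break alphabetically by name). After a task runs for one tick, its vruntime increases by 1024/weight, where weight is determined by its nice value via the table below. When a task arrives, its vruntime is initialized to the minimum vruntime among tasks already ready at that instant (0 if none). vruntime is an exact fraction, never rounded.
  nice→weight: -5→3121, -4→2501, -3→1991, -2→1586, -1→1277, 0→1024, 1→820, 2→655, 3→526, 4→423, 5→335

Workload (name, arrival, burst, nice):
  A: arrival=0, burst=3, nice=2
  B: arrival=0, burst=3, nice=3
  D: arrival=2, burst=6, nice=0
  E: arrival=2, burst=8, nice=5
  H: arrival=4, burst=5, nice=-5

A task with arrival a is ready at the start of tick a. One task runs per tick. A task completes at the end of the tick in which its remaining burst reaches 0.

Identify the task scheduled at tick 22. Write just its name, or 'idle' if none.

running at tick 22 = E

t=0: vr[A=0 B=0] → run A
t=1: vr[A=1024/655 B=0] → run B
t=2: vr[A=1024/655 B=512/263 D=1024/655 E=1024/655] → run A
t=3: vr[A=2048/655 B=512/263 D=1024/655 E=1024/655] → run D
t=4: vr[A=2048/655 B=512/263 D=1679/655 E=1024/655 H=1024/655] → run E
t=5: vr[A=2048/655 B=512/263 D=1679/655 E=202752/43885 H=1024/655] → run H
t=6: vr[A=2048/655 B=512/263 D=1679/655 E=202752/43885 H=3866624/2044255] → run H
t=7: vr[A=2048/655 B=512/263 D=1679/655 E=202752/43885 H=4537344/2044255] → run B
t=8: vr[A=2048/655 B=1024/263 D=1679/655 E=202752/43885 H=4537344/2044255] → run H
t=9: vr[A=2048/655 B=1024/263 D=1679/655 E=202752/43885 H=5208064/2044255] → run H
t=10: vr[A=2048/655 B=1024/263 D=1679/655 E=202752/43885 H=5878784/2044255] → run D
t=11: vr[A=2048/655 B=1024/263 D=2334/655 E=202752/43885 H=5878784/2044255] → run H
t=12: vr[A=2048/655 B=1024/263 D=2334/655 E=202752/43885] → run A
t=13: vr[B=1024/263 D=2334/655 E=202752/43885] → run D
t=14: vr[B=1024/263 D=2989/655 E=202752/43885] → run B
t=15: vr[D=2989/655 E=202752/43885] → run D
t=16: vr[D=3644/655 E=202752/43885] → run E
t=17: vr[D=3644/655 E=336896/43885] → run D
t=18: vr[D=4299/655 E=336896/43885] → run D
t=19: vr[E=336896/43885] → run E
t=20: vr[E=94208/8777] → run E
t=21: vr[E=605184/43885] → run E
t=22: vr[E=739328/43885] → run E
t=23: vr[E=873472/43885] → run E
t=24: vr[E=1007616/43885] → run E
t=25: (idle)
t=26: (idle)
t=27: (idle)
t=28: (idle)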